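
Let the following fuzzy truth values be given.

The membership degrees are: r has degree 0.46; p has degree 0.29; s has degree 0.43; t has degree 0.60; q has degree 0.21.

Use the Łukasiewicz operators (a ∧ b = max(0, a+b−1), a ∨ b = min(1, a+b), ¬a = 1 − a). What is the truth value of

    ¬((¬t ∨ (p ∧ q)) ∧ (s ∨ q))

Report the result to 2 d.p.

¬t = 1 − 0.60 = 0.40
p ∧ q = max(0, a+b−1) on (0.29, 0.21) = 0.00
¬t ∨ (p ∧ q) = min(1, a+b) on (0.40, 0.00) = 0.40
s ∨ q = min(1, a+b) on (0.43, 0.21) = 0.64
(¬t ∨ (p ∧ q)) ∧ (s ∨ q) = max(0, a+b−1) on (0.40, 0.64) = 0.04
¬((¬t ∨ (p ∧ q)) ∧ (s ∨ q)) = 1 − 0.04 = 0.96

0.96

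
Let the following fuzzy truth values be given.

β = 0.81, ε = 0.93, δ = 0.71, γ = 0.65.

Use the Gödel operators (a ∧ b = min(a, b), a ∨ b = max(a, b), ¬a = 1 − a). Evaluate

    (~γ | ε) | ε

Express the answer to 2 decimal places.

~γ = 1 − 0.65 = 0.35
~γ | ε = max(a, b) on (0.35, 0.93) = 0.93
(~γ | ε) | ε = max(a, b) on (0.93, 0.93) = 0.93

0.93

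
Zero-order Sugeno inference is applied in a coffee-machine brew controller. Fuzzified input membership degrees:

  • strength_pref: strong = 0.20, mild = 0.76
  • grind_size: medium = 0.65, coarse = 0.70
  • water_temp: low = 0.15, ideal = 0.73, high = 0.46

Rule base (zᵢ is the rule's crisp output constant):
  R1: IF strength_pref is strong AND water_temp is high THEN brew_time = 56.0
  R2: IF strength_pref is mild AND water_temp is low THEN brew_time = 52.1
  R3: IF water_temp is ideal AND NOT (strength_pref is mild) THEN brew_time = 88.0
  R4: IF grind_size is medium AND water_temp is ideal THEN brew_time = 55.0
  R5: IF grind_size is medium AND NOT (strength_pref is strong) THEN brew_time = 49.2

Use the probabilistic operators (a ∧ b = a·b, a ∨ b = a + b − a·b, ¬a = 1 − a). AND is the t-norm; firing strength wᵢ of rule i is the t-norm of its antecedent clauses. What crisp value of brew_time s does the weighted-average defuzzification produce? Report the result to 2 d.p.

R1 (z=56.0): strong=0.20, high=0.46; AND[a·b] → w = 0.0920
R2 (z=52.1): mild=0.76, low=0.15; AND[a·b] → w = 0.1140
R3 (z=88.0): ideal=0.73, ¬mild=1−0.76=0.24; AND[a·b] → w = 0.1752
R4 (z=55.0): medium=0.65, ideal=0.73; AND[a·b] → w = 0.4745
R5 (z=49.2): medium=0.65, ¬strong=1−0.20=0.80; AND[a·b] → w = 0.5200
Weighted average = (0.0920·56.0 + 0.1140·52.1 + 0.1752·88.0 + 0.4745·55.0 + 0.5200·49.2) / (0.0920 + 0.1140 + 0.1752 + 0.4745 + 0.5200)
  = 78.1905 / 1.3757 = 56.84

56.84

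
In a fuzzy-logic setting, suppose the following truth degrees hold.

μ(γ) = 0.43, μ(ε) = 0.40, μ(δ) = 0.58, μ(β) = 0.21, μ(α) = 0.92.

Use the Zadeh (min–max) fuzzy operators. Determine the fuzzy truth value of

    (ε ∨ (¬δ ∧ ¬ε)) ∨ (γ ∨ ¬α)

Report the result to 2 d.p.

¬δ = 1 − 0.58 = 0.42
¬ε = 1 − 0.40 = 0.60
¬δ ∧ ¬ε = min(a, b) on (0.42, 0.60) = 0.42
ε ∨ (¬δ ∧ ¬ε) = max(a, b) on (0.40, 0.42) = 0.42
¬α = 1 − 0.92 = 0.08
γ ∨ ¬α = max(a, b) on (0.43, 0.08) = 0.43
(ε ∨ (¬δ ∧ ¬ε)) ∨ (γ ∨ ¬α) = max(a, b) on (0.42, 0.43) = 0.43

0.43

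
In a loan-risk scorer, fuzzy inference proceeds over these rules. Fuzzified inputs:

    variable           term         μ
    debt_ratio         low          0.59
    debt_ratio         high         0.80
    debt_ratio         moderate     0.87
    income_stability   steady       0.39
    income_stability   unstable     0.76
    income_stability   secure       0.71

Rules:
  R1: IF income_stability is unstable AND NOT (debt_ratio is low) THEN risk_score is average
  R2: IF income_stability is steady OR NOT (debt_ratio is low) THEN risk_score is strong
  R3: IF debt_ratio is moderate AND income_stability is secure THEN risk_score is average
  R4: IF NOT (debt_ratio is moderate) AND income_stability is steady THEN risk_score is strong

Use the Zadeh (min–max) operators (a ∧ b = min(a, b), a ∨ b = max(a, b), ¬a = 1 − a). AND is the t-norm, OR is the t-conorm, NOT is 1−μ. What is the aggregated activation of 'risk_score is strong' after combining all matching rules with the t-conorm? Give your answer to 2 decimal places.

R1: unstable=0.76, ¬low=1−0.59=0.41; AND[min(a, b)] → w = 0.41
R2: steady=0.39, ¬low=1−0.59=0.41; OR[max(a, b)] → w = 0.41
R3: moderate=0.87, secure=0.71; AND[min(a, b)] → w = 0.71
R4: ¬moderate=1−0.87=0.13, steady=0.39; AND[min(a, b)] → w = 0.13
Rules with consequent 'strong': {R2, R4} → strengths 0.41, 0.13
Aggregate via t-conorm [max(a, b)]: 0.41

0.41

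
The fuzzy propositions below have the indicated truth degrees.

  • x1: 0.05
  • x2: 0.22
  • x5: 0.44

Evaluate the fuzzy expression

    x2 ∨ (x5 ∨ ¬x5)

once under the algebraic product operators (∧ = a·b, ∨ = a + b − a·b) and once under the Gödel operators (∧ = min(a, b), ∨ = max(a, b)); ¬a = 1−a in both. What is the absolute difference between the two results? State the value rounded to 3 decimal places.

0.248

Under algebraic product:
  ¬x5 = 1 − 0.4400 = 0.5600
  x5 ∨ ¬x5 = a + b − a·b on (0.4400, 0.5600) = 0.7536
  x2 ∨ (x5 ∨ ¬x5) = a + b − a·b on (0.2200, 0.7536) = 0.8078
  → value = 0.8078
Under Gödel:
  ¬x5 = 1 − 0.44 = 0.56
  x5 ∨ ¬x5 = max(a, b) on (0.44, 0.56) = 0.56
  x2 ∨ (x5 ∨ ¬x5) = max(a, b) on (0.22, 0.56) = 0.56
  → value = 0.5600
|0.8078 − 0.5600| = 0.248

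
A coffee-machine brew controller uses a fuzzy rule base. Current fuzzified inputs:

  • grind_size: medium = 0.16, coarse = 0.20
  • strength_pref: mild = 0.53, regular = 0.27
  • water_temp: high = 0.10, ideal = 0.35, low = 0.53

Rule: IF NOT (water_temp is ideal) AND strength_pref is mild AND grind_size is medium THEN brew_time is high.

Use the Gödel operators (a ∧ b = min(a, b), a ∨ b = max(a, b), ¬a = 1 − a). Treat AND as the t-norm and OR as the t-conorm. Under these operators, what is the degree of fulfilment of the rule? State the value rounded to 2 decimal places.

firing strength: ¬ideal=1−0.35=0.65, mild=0.53, medium=0.16; AND[min(a, b)] → w = 0.16

0.16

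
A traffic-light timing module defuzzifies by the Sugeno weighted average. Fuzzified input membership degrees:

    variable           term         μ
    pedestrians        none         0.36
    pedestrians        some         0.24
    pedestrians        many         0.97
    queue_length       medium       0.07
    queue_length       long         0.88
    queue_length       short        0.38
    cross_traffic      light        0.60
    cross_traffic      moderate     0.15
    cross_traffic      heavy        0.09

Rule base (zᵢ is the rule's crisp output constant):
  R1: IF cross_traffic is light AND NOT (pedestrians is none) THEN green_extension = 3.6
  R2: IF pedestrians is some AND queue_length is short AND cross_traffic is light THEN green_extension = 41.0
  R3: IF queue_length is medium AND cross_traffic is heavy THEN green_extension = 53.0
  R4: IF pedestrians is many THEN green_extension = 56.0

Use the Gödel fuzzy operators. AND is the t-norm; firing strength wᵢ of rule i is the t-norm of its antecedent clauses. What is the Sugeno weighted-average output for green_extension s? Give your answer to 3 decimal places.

37.250

R1 (z=3.6): light=0.60, ¬none=1−0.36=0.64; AND[min(a, b)] → w = 0.60
R2 (z=41.0): some=0.24, short=0.38, light=0.60; AND[min(a, b)] → w = 0.24
R3 (z=53.0): medium=0.07, heavy=0.09; AND[min(a, b)] → w = 0.07
R4 (z=56.0): many=0.97 → w = 0.97
Weighted average = (0.60·3.6 + 0.24·41.0 + 0.07·53.0 + 0.97·56.0) / (0.60 + 0.24 + 0.07 + 0.97)
  = 70.0300 / 1.8800 = 37.250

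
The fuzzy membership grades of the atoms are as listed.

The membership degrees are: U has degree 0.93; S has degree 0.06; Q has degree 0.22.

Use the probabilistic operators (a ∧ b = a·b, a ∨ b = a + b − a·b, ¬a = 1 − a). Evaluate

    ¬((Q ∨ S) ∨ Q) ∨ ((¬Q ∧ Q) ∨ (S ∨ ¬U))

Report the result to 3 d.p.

Q ∨ S = a + b − a·b on (0.2200, 0.0600) = 0.2668
(Q ∨ S) ∨ Q = a + b − a·b on (0.2668, 0.2200) = 0.4281
¬((Q ∨ S) ∨ Q) = 1 − 0.4281 = 0.5719
¬Q = 1 − 0.2200 = 0.7800
¬Q ∧ Q = a·b on (0.7800, 0.2200) = 0.1716
¬U = 1 − 0.9300 = 0.0700
S ∨ ¬U = a + b − a·b on (0.0600, 0.0700) = 0.1258
(¬Q ∧ Q) ∨ (S ∨ ¬U) = a + b − a·b on (0.1716, 0.1258) = 0.2758
¬((Q ∨ S) ∨ Q) ∨ ((¬Q ∧ Q) ∨ (S ∨ ¬U)) = a + b − a·b on (0.5719, 0.2758) = 0.6900

0.690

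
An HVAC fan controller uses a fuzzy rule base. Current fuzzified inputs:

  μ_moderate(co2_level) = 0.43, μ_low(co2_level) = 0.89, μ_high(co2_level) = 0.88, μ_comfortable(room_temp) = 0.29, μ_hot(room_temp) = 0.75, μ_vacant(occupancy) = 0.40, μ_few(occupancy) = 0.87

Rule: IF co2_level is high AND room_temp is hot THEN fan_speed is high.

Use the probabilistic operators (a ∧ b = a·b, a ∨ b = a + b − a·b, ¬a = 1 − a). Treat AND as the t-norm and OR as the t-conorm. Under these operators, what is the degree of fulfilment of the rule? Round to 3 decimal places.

0.660

firing strength: high=0.88, hot=0.75; AND[a·b] → w = 0.6600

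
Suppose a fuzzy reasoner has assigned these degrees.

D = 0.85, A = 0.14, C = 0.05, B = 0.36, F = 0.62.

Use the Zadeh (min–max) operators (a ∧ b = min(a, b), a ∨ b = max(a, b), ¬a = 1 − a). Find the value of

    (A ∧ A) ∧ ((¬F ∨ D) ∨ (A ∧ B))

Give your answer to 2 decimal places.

0.14

A ∧ A = min(a, b) on (0.14, 0.14) = 0.14
¬F = 1 − 0.62 = 0.38
¬F ∨ D = max(a, b) on (0.38, 0.85) = 0.85
A ∧ B = min(a, b) on (0.14, 0.36) = 0.14
(¬F ∨ D) ∨ (A ∧ B) = max(a, b) on (0.85, 0.14) = 0.85
(A ∧ A) ∧ ((¬F ∨ D) ∨ (A ∧ B)) = min(a, b) on (0.14, 0.85) = 0.14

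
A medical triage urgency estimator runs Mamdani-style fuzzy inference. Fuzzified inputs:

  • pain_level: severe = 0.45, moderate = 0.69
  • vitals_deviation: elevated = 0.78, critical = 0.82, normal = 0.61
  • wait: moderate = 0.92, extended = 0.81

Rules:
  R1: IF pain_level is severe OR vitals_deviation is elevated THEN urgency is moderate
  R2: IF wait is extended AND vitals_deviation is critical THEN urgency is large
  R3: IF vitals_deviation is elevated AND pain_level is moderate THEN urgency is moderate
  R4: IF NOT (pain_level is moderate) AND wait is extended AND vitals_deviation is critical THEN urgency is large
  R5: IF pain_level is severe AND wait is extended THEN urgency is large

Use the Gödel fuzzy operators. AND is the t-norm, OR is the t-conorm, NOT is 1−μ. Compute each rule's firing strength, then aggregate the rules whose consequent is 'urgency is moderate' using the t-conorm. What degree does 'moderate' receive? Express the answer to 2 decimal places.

0.78

R1: severe=0.45, elevated=0.78; OR[max(a, b)] → w = 0.78
R2: extended=0.81, critical=0.82; AND[min(a, b)] → w = 0.81
R3: elevated=0.78, moderate=0.69; AND[min(a, b)] → w = 0.69
R4: ¬moderate=1−0.69=0.31, extended=0.81, critical=0.82; AND[min(a, b)] → w = 0.31
R5: severe=0.45, extended=0.81; AND[min(a, b)] → w = 0.45
Rules with consequent 'moderate': {R1, R3} → strengths 0.78, 0.69
Aggregate via t-conorm [max(a, b)]: 0.78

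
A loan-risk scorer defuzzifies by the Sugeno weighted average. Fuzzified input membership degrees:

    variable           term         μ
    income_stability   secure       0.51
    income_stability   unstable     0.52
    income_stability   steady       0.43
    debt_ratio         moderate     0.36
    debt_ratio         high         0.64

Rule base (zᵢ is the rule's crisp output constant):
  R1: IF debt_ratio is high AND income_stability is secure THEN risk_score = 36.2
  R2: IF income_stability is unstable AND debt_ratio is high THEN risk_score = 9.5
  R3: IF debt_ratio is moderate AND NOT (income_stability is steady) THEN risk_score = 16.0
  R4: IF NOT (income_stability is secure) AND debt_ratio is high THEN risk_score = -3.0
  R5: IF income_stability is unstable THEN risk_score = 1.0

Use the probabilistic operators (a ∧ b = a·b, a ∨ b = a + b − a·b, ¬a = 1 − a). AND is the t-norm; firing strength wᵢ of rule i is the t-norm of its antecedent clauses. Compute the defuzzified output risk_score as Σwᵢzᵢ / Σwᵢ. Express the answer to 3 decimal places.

R1 (z=36.2): high=0.64, secure=0.51; AND[a·b] → w = 0.3264
R2 (z=9.5): unstable=0.52, high=0.64; AND[a·b] → w = 0.3328
R3 (z=16.0): moderate=0.36, ¬steady=1−0.43=0.57; AND[a·b] → w = 0.2052
R4 (z=-3.0): ¬secure=1−0.51=0.49, high=0.64; AND[a·b] → w = 0.3136
R5 (z=1.0): unstable=0.52 → w = 0.5200
Weighted average = (0.3264·36.2 + 0.3328·9.5 + 0.2052·16.0 + 0.3136·-3.0 + 0.5200·1.0) / (0.3264 + 0.3328 + 0.2052 + 0.3136 + 0.5200)
  = 17.8397 / 1.6980 = 10.506

10.506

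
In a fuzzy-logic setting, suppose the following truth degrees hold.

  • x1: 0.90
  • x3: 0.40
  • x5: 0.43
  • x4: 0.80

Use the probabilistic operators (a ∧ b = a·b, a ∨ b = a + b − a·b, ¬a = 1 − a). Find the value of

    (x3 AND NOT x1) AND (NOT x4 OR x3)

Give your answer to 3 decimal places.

0.021

NOT x1 = 1 − 0.9000 = 0.1000
x3 AND NOT x1 = a·b on (0.4000, 0.1000) = 0.0400
NOT x4 = 1 − 0.8000 = 0.2000
NOT x4 OR x3 = a + b − a·b on (0.2000, 0.4000) = 0.5200
(x3 AND NOT x1) AND (NOT x4 OR x3) = a·b on (0.0400, 0.5200) = 0.0208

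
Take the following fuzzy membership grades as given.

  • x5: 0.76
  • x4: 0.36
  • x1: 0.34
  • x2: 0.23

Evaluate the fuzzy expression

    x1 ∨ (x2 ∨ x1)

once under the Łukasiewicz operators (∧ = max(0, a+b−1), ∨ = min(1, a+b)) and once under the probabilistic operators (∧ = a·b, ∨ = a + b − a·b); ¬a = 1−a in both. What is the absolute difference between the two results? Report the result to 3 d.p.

Under Łukasiewicz:
  x2 ∨ x1 = min(1, a+b) on (0.23, 0.34) = 0.57
  x1 ∨ (x2 ∨ x1) = min(1, a+b) on (0.34, 0.57) = 0.91
  → value = 0.9100
Under probabilistic:
  x2 ∨ x1 = a + b − a·b on (0.2300, 0.3400) = 0.4918
  x1 ∨ (x2 ∨ x1) = a + b − a·b on (0.3400, 0.4918) = 0.6646
  → value = 0.6646
|0.9100 − 0.6646| = 0.245

0.245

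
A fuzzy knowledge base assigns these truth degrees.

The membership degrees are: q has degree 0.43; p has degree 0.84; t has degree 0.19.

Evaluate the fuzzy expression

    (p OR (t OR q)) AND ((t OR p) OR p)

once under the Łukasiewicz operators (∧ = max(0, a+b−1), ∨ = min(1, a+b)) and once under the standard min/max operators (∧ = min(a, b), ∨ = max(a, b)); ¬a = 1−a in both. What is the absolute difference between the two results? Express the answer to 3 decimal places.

Under Łukasiewicz:
  t OR q = min(1, a+b) on (0.19, 0.43) = 0.62
  p OR (t OR q) = min(1, a+b) on (0.84, 0.62) = 1.00
  t OR p = min(1, a+b) on (0.19, 0.84) = 1.00
  (t OR p) OR p = min(1, a+b) on (1.00, 0.84) = 1.00
  (p OR (t OR q)) AND ((t OR p) OR p) = max(0, a+b−1) on (1.00, 1.00) = 1.00
  → value = 1.0000
Under standard min/max:
  t OR q = max(a, b) on (0.19, 0.43) = 0.43
  p OR (t OR q) = max(a, b) on (0.84, 0.43) = 0.84
  t OR p = max(a, b) on (0.19, 0.84) = 0.84
  (t OR p) OR p = max(a, b) on (0.84, 0.84) = 0.84
  (p OR (t OR q)) AND ((t OR p) OR p) = min(a, b) on (0.84, 0.84) = 0.84
  → value = 0.8400
|1.0000 − 0.8400| = 0.160

0.160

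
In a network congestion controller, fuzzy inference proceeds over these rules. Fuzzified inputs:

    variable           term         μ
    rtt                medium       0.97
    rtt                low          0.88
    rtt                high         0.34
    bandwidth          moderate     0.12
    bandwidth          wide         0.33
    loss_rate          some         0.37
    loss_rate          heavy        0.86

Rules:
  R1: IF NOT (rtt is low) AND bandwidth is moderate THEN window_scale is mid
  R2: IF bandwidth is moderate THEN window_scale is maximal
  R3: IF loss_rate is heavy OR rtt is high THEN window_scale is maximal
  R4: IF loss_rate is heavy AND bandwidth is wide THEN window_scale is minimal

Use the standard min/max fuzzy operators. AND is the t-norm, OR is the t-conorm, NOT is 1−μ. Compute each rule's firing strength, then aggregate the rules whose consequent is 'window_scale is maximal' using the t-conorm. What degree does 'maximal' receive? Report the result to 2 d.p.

R1: ¬low=1−0.88=0.12, moderate=0.12; AND[min(a, b)] → w = 0.12
R2: moderate=0.12 → w = 0.12
R3: heavy=0.86, high=0.34; OR[max(a, b)] → w = 0.86
R4: heavy=0.86, wide=0.33; AND[min(a, b)] → w = 0.33
Rules with consequent 'maximal': {R2, R3} → strengths 0.12, 0.86
Aggregate via t-conorm [max(a, b)]: 0.86

0.86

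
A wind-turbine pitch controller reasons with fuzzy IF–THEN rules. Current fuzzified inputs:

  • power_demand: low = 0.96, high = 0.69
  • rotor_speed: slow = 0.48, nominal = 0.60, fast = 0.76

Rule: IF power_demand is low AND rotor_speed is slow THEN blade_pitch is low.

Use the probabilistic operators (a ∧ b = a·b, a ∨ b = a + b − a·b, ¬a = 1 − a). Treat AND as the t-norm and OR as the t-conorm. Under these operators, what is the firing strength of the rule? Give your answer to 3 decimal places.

firing strength: low=0.96, slow=0.48; AND[a·b] → w = 0.4608

0.461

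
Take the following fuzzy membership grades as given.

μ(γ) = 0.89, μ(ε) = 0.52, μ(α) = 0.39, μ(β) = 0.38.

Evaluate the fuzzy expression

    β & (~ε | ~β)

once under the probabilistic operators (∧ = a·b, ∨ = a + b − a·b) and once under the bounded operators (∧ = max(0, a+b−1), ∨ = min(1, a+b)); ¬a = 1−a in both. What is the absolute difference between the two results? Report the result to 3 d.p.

Under probabilistic:
  ~ε = 1 − 0.5200 = 0.4800
  ~β = 1 − 0.3800 = 0.6200
  ~ε | ~β = a + b − a·b on (0.4800, 0.6200) = 0.8024
  β & (~ε | ~β) = a·b on (0.3800, 0.8024) = 0.3049
  → value = 0.3049
Under bounded:
  ~ε = 1 − 0.52 = 0.48
  ~β = 1 − 0.38 = 0.62
  ~ε | ~β = min(1, a+b) on (0.48, 0.62) = 1.00
  β & (~ε | ~β) = max(0, a+b−1) on (0.38, 1.00) = 0.38
  → value = 0.3800
|0.3049 − 0.3800| = 0.075

0.075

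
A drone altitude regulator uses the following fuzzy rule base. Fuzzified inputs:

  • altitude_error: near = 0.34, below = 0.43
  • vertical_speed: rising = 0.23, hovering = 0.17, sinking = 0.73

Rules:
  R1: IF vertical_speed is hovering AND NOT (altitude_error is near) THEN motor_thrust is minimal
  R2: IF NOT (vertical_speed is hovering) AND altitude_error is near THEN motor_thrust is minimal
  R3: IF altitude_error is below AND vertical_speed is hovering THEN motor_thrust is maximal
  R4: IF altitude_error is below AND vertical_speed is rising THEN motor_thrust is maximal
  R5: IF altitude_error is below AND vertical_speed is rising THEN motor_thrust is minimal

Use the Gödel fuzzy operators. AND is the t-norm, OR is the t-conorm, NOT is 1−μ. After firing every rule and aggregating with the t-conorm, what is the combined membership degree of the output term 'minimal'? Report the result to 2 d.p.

0.34

R1: hovering=0.17, ¬near=1−0.34=0.66; AND[min(a, b)] → w = 0.17
R2: ¬hovering=1−0.17=0.83, near=0.34; AND[min(a, b)] → w = 0.34
R3: below=0.43, hovering=0.17; AND[min(a, b)] → w = 0.17
R4: below=0.43, rising=0.23; AND[min(a, b)] → w = 0.23
R5: below=0.43, rising=0.23; AND[min(a, b)] → w = 0.23
Rules with consequent 'minimal': {R1, R2, R5} → strengths 0.17, 0.34, 0.23
Aggregate via t-conorm [max(a, b)]: 0.34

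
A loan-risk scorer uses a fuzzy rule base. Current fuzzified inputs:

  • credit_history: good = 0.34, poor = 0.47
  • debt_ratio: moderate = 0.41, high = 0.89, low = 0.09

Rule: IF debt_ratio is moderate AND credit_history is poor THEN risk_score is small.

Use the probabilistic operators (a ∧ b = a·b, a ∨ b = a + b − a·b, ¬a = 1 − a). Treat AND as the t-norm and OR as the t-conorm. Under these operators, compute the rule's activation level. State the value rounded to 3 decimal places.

0.193

firing strength: moderate=0.41, poor=0.47; AND[a·b] → w = 0.1927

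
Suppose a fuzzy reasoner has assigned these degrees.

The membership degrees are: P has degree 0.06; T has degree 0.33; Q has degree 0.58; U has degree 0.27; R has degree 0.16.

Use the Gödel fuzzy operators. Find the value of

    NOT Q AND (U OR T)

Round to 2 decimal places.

0.33

NOT Q = 1 − 0.58 = 0.42
U OR T = max(a, b) on (0.27, 0.33) = 0.33
NOT Q AND (U OR T) = min(a, b) on (0.42, 0.33) = 0.33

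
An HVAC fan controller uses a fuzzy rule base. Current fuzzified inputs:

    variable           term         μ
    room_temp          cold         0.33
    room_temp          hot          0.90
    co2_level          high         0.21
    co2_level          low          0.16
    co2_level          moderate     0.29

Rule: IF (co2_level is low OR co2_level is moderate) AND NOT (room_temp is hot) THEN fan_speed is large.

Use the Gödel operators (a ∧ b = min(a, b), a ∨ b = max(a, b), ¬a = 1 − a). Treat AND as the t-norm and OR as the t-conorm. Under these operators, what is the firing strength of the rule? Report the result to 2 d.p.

firing strength: (low=0.16 OR moderate=0.29) = 0.29; AND[min(a, b)] with ¬hot=1−0.90=0.10 → w = 0.10

0.10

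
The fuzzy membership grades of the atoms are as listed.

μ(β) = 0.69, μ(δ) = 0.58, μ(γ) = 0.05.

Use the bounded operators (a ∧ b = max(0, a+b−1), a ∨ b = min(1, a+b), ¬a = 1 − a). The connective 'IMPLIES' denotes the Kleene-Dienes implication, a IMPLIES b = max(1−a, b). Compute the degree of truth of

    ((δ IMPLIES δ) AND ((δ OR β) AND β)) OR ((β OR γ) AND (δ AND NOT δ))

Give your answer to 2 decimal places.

0.27

δ IMPLIES δ  [Kleene-Dienes: max(1−a, b)] with a=0.58, b=0.58 → 0.58
δ OR β = min(1, a+b) on (0.58, 0.69) = 1.00
(δ OR β) AND β = max(0, a+b−1) on (1.00, 0.69) = 0.69
(δ IMPLIES δ) AND ((δ OR β) AND β) = max(0, a+b−1) on (0.58, 0.69) = 0.27
β OR γ = min(1, a+b) on (0.69, 0.05) = 0.74
NOT δ = 1 − 0.58 = 0.42
δ AND NOT δ = max(0, a+b−1) on (0.58, 0.42) = 0.00
(β OR γ) AND (δ AND NOT δ) = max(0, a+b−1) on (0.74, 0.00) = 0.00
((δ IMPLIES δ) AND ((δ OR β) AND β)) OR ((β OR γ) AND (δ AND NOT δ)) = min(1, a+b) on (0.27, 0.00) = 0.27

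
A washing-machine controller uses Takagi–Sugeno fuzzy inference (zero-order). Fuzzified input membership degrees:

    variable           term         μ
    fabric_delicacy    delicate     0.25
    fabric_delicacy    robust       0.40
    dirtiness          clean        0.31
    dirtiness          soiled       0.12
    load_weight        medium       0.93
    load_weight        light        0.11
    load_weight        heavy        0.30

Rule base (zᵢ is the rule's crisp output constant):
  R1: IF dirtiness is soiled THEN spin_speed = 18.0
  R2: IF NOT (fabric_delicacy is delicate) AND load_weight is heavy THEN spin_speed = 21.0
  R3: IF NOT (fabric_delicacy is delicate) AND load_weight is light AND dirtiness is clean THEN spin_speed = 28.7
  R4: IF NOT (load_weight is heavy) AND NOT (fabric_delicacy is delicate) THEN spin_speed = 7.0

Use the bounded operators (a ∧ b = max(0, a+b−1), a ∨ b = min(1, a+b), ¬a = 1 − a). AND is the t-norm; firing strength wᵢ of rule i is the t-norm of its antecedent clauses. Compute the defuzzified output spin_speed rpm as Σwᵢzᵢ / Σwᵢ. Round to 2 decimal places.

R1 (z=18.0): soiled=0.12 → w = 0.12
R2 (z=21.0): ¬delicate=1−0.25=0.75, heavy=0.30; AND[max(0, a+b−1)] → w = 0.05
R3 (z=28.7): ¬delicate=1−0.25=0.75, light=0.11, clean=0.31; AND[max(0, a+b−1)] → w = 0.00
R4 (z=7.0): ¬heavy=1−0.30=0.70, ¬delicate=1−0.25=0.75; AND[max(0, a+b−1)] → w = 0.45
Weighted average = (0.12·18.0 + 0.05·21.0 + 0.00·28.7 + 0.45·7.0) / (0.12 + 0.05 + 0.00 + 0.45)
  = 6.3600 / 0.6200 = 10.26

10.26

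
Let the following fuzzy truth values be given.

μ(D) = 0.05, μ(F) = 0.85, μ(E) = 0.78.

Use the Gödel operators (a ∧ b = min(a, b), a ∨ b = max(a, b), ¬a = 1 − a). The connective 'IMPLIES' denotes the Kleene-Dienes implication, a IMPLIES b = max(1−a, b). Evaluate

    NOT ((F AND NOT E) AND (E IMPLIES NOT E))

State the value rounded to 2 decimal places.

NOT E = 1 − 0.78 = 0.22
F AND NOT E = min(a, b) on (0.85, 0.22) = 0.22
NOT E = 1 − 0.78 = 0.22
E IMPLIES NOT E  [Kleene-Dienes: max(1−a, b)] with a=0.78, b=0.22 → 0.22
(F AND NOT E) AND (E IMPLIES NOT E) = min(a, b) on (0.22, 0.22) = 0.22
NOT ((F AND NOT E) AND (E IMPLIES NOT E)) = 1 − 0.22 = 0.78

0.78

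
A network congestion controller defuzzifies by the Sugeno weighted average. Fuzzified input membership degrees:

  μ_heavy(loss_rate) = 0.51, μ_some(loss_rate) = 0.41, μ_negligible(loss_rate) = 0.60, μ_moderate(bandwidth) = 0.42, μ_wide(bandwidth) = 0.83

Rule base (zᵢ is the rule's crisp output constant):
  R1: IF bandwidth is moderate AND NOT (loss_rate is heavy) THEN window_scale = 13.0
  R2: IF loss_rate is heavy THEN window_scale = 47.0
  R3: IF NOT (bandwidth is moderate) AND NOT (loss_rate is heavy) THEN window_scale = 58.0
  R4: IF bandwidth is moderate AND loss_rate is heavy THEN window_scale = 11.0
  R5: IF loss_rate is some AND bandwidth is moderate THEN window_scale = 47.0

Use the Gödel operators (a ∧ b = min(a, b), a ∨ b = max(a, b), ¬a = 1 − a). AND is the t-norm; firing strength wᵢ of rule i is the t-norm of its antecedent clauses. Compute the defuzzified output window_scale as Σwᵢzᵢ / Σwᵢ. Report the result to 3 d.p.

R1 (z=13.0): moderate=0.42, ¬heavy=1−0.51=0.49; AND[min(a, b)] → w = 0.42
R2 (z=47.0): heavy=0.51 → w = 0.51
R3 (z=58.0): ¬moderate=1−0.42=0.58, ¬heavy=1−0.51=0.49; AND[min(a, b)] → w = 0.49
R4 (z=11.0): moderate=0.42, heavy=0.51; AND[min(a, b)] → w = 0.42
R5 (z=47.0): some=0.41, moderate=0.42; AND[min(a, b)] → w = 0.41
Weighted average = (0.42·13.0 + 0.51·47.0 + 0.49·58.0 + 0.42·11.0 + 0.41·47.0) / (0.42 + 0.51 + 0.49 + 0.42 + 0.41)
  = 81.7400 / 2.2500 = 36.329

36.329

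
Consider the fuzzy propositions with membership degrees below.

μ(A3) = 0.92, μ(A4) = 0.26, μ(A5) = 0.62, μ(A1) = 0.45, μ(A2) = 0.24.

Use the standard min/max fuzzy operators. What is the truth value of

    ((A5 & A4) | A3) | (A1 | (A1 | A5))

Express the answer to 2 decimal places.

A5 & A4 = min(a, b) on (0.62, 0.26) = 0.26
(A5 & A4) | A3 = max(a, b) on (0.26, 0.92) = 0.92
A1 | A5 = max(a, b) on (0.45, 0.62) = 0.62
A1 | (A1 | A5) = max(a, b) on (0.45, 0.62) = 0.62
((A5 & A4) | A3) | (A1 | (A1 | A5)) = max(a, b) on (0.92, 0.62) = 0.92

0.92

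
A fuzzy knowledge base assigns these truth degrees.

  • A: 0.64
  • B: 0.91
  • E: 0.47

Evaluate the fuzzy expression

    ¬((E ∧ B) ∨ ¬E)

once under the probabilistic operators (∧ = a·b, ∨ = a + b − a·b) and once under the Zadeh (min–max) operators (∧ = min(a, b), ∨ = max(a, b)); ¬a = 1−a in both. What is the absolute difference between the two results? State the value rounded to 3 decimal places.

Under probabilistic:
  E ∧ B = a·b on (0.4700, 0.9100) = 0.4277
  ¬E = 1 − 0.4700 = 0.5300
  (E ∧ B) ∨ ¬E = a + b − a·b on (0.4277, 0.5300) = 0.7310
  ¬((E ∧ B) ∨ ¬E) = 1 − 0.7310 = 0.2690
  → value = 0.2690
Under Zadeh (min–max):
  E ∧ B = min(a, b) on (0.47, 0.91) = 0.47
  ¬E = 1 − 0.47 = 0.53
  (E ∧ B) ∨ ¬E = max(a, b) on (0.47, 0.53) = 0.53
  ¬((E ∧ B) ∨ ¬E) = 1 − 0.53 = 0.47
  → value = 0.4700
|0.2690 − 0.4700| = 0.201

0.201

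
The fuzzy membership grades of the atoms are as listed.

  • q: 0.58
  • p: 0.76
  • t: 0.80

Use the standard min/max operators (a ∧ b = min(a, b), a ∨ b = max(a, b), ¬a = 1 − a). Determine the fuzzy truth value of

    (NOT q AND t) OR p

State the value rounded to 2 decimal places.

NOT q = 1 − 0.58 = 0.42
NOT q AND t = min(a, b) on (0.42, 0.80) = 0.42
(NOT q AND t) OR p = max(a, b) on (0.42, 0.76) = 0.76

0.76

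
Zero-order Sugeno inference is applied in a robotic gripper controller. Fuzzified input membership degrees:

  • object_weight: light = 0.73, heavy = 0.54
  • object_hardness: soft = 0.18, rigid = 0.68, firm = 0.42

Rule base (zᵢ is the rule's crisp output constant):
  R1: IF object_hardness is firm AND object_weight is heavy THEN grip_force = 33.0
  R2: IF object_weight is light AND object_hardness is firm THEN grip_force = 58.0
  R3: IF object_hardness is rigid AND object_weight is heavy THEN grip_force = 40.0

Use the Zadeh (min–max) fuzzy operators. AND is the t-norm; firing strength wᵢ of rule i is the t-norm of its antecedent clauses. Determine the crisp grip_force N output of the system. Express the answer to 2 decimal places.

R1 (z=33.0): firm=0.42, heavy=0.54; AND[min(a, b)] → w = 0.42
R2 (z=58.0): light=0.73, firm=0.42; AND[min(a, b)] → w = 0.42
R3 (z=40.0): rigid=0.68, heavy=0.54; AND[min(a, b)] → w = 0.54
Weighted average = (0.42·33.0 + 0.42·58.0 + 0.54·40.0) / (0.42 + 0.42 + 0.54)
  = 59.8200 / 1.3800 = 43.35

43.35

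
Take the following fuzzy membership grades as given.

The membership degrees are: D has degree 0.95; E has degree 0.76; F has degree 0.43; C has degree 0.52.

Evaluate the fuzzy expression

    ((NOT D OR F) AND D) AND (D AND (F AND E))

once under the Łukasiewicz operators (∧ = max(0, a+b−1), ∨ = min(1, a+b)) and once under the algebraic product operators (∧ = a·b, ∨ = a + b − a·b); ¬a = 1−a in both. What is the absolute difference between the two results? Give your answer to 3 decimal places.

Under Łukasiewicz:
  NOT D = 1 − 0.95 = 0.05
  NOT D OR F = min(1, a+b) on (0.05, 0.43) = 0.48
  (NOT D OR F) AND D = max(0, a+b−1) on (0.48, 0.95) = 0.43
  F AND E = max(0, a+b−1) on (0.43, 0.76) = 0.19
  D AND (F AND E) = max(0, a+b−1) on (0.95, 0.19) = 0.14
  ((NOT D OR F) AND D) AND (D AND (F AND E)) = max(0, a+b−1) on (0.43, 0.14) = 0.00
  → value = 0.0000
Under algebraic product:
  NOT D = 1 − 0.9500 = 0.0500
  NOT D OR F = a + b − a·b on (0.0500, 0.4300) = 0.4585
  (NOT D OR F) AND D = a·b on (0.4585, 0.9500) = 0.4356
  F AND E = a·b on (0.4300, 0.7600) = 0.3268
  D AND (F AND E) = a·b on (0.9500, 0.3268) = 0.3105
  ((NOT D OR F) AND D) AND (D AND (F AND E)) = a·b on (0.4356, 0.3105) = 0.1352
  → value = 0.1352
|0.0000 − 0.1352| = 0.135

0.135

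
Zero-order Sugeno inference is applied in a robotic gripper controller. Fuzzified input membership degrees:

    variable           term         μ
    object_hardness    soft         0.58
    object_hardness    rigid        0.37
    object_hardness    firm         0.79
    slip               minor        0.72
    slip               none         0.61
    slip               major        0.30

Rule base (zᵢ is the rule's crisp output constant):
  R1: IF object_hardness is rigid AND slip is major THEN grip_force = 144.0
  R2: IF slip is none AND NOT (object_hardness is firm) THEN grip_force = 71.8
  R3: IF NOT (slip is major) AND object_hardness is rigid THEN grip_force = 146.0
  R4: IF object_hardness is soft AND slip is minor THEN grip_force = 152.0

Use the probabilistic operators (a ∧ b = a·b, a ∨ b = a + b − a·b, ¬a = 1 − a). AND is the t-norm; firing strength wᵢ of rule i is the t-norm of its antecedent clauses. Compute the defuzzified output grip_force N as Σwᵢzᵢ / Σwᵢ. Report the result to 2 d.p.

138.11

R1 (z=144.0): rigid=0.37, major=0.30; AND[a·b] → w = 0.1110
R2 (z=71.8): none=0.61, ¬firm=1−0.79=0.21; AND[a·b] → w = 0.1281
R3 (z=146.0): ¬major=1−0.30=0.70, rigid=0.37; AND[a·b] → w = 0.2590
R4 (z=152.0): soft=0.58, minor=0.72; AND[a·b] → w = 0.4176
Weighted average = (0.1110·144.0 + 0.1281·71.8 + 0.2590·146.0 + 0.4176·152.0) / (0.1110 + 0.1281 + 0.2590 + 0.4176)
  = 126.4708 / 0.9157 = 138.11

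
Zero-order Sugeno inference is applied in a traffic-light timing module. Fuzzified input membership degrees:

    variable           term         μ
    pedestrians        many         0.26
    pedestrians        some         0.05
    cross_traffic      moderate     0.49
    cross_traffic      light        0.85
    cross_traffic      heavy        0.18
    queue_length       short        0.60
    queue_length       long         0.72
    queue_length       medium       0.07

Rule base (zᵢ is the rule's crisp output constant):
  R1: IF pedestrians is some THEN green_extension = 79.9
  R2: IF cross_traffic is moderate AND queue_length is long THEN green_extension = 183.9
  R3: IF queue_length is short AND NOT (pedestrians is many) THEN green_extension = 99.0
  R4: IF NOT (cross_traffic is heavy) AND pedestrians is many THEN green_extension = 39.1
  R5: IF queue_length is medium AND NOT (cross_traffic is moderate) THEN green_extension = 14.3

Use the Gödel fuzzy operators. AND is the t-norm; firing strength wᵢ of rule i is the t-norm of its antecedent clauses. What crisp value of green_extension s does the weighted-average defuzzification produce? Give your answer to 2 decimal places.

R1 (z=79.9): some=0.05 → w = 0.05
R2 (z=183.9): moderate=0.49, long=0.72; AND[min(a, b)] → w = 0.49
R3 (z=99.0): short=0.60, ¬many=1−0.26=0.74; AND[min(a, b)] → w = 0.60
R4 (z=39.1): ¬heavy=1−0.18=0.82, many=0.26; AND[min(a, b)] → w = 0.26
R5 (z=14.3): medium=0.07, ¬moderate=1−0.49=0.51; AND[min(a, b)] → w = 0.07
Weighted average = (0.05·79.9 + 0.49·183.9 + 0.60·99.0 + 0.26·39.1 + 0.07·14.3) / (0.05 + 0.49 + 0.60 + 0.26 + 0.07)
  = 164.6730 / 1.4700 = 112.02

112.02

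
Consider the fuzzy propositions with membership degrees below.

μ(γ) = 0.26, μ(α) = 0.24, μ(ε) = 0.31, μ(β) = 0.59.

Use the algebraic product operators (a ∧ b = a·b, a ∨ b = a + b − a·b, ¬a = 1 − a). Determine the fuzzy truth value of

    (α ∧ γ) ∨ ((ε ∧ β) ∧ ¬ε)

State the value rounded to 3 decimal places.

α ∧ γ = a·b on (0.2400, 0.2600) = 0.0624
ε ∧ β = a·b on (0.3100, 0.5900) = 0.1829
¬ε = 1 − 0.3100 = 0.6900
(ε ∧ β) ∧ ¬ε = a·b on (0.1829, 0.6900) = 0.1262
(α ∧ γ) ∨ ((ε ∧ β) ∧ ¬ε) = a + b − a·b on (0.0624, 0.1262) = 0.1807

0.181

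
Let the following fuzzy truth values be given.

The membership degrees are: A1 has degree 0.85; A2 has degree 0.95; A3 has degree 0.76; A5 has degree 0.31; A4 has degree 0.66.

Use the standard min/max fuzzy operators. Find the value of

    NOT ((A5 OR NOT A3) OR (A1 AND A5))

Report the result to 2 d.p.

0.69

NOT A3 = 1 − 0.76 = 0.24
A5 OR NOT A3 = max(a, b) on (0.31, 0.24) = 0.31
A1 AND A5 = min(a, b) on (0.85, 0.31) = 0.31
(A5 OR NOT A3) OR (A1 AND A5) = max(a, b) on (0.31, 0.31) = 0.31
NOT ((A5 OR NOT A3) OR (A1 AND A5)) = 1 − 0.31 = 0.69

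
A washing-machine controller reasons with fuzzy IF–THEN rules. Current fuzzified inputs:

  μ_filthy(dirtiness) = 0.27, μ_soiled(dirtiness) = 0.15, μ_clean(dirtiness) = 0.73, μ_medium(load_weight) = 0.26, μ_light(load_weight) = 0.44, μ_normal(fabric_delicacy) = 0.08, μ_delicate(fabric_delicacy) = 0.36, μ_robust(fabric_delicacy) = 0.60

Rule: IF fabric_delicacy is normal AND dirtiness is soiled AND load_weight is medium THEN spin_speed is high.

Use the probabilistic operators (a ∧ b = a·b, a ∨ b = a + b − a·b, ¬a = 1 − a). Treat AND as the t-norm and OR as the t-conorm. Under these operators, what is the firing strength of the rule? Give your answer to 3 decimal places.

0.003

firing strength: normal=0.08, soiled=0.15, medium=0.26; AND[a·b] → w = 0.0031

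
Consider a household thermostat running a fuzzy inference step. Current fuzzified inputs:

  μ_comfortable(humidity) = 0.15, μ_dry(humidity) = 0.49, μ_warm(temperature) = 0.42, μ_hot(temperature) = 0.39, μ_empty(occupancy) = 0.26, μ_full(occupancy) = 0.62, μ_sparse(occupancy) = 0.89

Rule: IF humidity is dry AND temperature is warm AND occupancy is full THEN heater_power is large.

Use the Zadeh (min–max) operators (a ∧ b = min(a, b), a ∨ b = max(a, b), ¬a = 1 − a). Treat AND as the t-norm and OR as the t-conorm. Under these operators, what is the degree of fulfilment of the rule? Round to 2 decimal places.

firing strength: dry=0.49, warm=0.42, full=0.62; AND[min(a, b)] → w = 0.42

0.42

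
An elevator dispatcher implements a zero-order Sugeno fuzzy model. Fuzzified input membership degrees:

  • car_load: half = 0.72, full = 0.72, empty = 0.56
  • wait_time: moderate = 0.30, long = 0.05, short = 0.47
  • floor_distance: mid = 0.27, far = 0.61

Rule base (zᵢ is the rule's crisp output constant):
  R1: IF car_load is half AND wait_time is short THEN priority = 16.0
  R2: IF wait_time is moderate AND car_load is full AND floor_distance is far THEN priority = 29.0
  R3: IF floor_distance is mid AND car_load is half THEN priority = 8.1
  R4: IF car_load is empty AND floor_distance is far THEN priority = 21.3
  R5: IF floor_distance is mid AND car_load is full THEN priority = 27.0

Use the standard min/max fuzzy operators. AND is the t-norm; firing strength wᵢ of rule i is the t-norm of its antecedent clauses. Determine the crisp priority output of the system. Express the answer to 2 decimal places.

R1 (z=16.0): half=0.72, short=0.47; AND[min(a, b)] → w = 0.47
R2 (z=29.0): moderate=0.30, full=0.72, far=0.61; AND[min(a, b)] → w = 0.30
R3 (z=8.1): mid=0.27, half=0.72; AND[min(a, b)] → w = 0.27
R4 (z=21.3): empty=0.56, far=0.61; AND[min(a, b)] → w = 0.56
R5 (z=27.0): mid=0.27, full=0.72; AND[min(a, b)] → w = 0.27
Weighted average = (0.47·16.0 + 0.30·29.0 + 0.27·8.1 + 0.56·21.3 + 0.27·27.0) / (0.47 + 0.30 + 0.27 + 0.56 + 0.27)
  = 37.6250 / 1.8700 = 20.12

20.12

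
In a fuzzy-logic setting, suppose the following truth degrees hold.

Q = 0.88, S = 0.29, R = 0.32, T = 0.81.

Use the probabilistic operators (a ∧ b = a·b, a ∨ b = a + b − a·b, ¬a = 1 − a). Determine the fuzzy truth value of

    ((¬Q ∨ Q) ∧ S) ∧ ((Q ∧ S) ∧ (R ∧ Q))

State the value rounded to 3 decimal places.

0.019

¬Q = 1 − 0.8800 = 0.1200
¬Q ∨ Q = a + b − a·b on (0.1200, 0.8800) = 0.8944
(¬Q ∨ Q) ∧ S = a·b on (0.8944, 0.2900) = 0.2594
Q ∧ S = a·b on (0.8800, 0.2900) = 0.2552
R ∧ Q = a·b on (0.3200, 0.8800) = 0.2816
(Q ∧ S) ∧ (R ∧ Q) = a·b on (0.2552, 0.2816) = 0.0719
((¬Q ∨ Q) ∧ S) ∧ ((Q ∧ S) ∧ (R ∧ Q)) = a·b on (0.2594, 0.0719) = 0.0186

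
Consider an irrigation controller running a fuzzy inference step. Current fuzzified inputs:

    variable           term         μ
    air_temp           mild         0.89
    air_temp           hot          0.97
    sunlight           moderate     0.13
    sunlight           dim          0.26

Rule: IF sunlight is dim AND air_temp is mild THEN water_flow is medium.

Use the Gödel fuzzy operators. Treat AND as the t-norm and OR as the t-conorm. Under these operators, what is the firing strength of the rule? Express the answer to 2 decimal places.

0.26

firing strength: dim=0.26, mild=0.89; AND[min(a, b)] → w = 0.26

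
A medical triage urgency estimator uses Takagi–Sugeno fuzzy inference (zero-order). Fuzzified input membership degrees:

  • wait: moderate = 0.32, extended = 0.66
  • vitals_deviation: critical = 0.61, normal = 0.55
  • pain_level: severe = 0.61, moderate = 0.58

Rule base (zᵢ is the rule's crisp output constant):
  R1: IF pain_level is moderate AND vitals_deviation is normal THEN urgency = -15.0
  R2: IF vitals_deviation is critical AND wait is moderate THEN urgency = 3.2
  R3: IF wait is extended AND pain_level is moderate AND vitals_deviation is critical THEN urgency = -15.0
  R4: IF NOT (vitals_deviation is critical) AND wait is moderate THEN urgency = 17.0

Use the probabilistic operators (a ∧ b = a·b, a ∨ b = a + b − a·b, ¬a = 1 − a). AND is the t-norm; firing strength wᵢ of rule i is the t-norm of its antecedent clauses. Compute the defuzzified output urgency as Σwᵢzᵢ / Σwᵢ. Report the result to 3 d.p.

R1 (z=-15.0): moderate=0.58, normal=0.55; AND[a·b] → w = 0.3190
R2 (z=3.2): critical=0.61, moderate=0.32; AND[a·b] → w = 0.1952
R3 (z=-15.0): extended=0.66, moderate=0.58, critical=0.61; AND[a·b] → w = 0.2335
R4 (z=17.0): ¬critical=1−0.61=0.39, moderate=0.32; AND[a·b] → w = 0.1248
Weighted average = (0.3190·-15.0 + 0.1952·3.2 + 0.2335·-15.0 + 0.1248·17.0) / (0.3190 + 0.1952 + 0.2335 + 0.1248)
  = -5.5414 / 0.8725 = -6.351

-6.351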